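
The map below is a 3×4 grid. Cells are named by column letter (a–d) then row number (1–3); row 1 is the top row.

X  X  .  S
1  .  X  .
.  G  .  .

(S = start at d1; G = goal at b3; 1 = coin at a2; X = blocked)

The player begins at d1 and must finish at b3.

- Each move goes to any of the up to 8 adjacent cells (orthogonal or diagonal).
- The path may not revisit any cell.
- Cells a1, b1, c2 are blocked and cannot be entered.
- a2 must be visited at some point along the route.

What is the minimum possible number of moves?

Any route passes through a2 somewhere between d1 and b3. Summing Chebyshev distances along the two legs (d1 → a2 → b3) gives a lower bound of 3 + 1 = 4 moves.
A route of 4 moves achieves this: d1 → c1 → b2 → a2 → b3.
Since 4 matches the lower bound, it is optimal.

4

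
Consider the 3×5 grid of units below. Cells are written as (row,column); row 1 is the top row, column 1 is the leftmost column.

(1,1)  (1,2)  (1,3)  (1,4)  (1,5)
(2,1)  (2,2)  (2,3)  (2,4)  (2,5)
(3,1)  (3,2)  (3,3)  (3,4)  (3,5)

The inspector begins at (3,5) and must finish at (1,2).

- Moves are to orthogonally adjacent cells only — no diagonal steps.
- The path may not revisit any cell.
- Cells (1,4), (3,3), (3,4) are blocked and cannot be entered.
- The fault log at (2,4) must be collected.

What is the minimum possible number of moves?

5

Any route passes through (2,4) somewhere between (3,5) and (1,2). Summing Manhattan distances along the two legs ((3,5) → (2,4) → (1,2)) gives a lower bound of 2 + 3 = 5 moves.
A route of 5 moves achieves this: (3,5) → (2,5) → (2,4) → (2,3) → (1,3) → (1,2).
Since 5 matches the lower bound, it is optimal.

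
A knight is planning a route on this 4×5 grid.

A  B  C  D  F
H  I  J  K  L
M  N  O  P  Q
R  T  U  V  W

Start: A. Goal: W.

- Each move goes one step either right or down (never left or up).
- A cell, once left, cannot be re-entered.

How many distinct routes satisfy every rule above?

35

A right/down-only route from A to W makes exactly 3 down-moves and 4 right-moves in some order.
With no other constraints that would be C(7,3) = 35 routes.
That gives 35 routes.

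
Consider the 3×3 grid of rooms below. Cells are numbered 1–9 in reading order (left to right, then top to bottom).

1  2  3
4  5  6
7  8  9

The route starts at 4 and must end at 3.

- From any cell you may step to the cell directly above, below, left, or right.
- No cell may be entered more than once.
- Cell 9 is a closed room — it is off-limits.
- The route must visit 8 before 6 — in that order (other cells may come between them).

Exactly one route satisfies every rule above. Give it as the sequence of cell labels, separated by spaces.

4 7 8 5 6 3

The waypoints must appear in the order 8, 6, with no cell reused.
Route from 4: down to 7, right to 8, up to 5, right to 6, up to 3 — 5 moves in all.
Check: order respected (8 at step 2, 6 at step 4).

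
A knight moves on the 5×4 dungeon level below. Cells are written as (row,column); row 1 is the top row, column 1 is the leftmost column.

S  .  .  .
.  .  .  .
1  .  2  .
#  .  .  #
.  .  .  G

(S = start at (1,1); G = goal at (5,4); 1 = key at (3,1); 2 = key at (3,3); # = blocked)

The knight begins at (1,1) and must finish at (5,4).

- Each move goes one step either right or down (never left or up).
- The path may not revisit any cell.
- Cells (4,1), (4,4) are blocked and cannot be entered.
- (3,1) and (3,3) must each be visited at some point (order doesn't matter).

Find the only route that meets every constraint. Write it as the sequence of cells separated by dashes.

(1,1) - (2,1) - (3,1) - (3,2) - (3,3) - (4,3) - (5,3) - (5,4)

Moves only go right or down, so the column and row indices never decrease.
Route from (1,1): 2× down (reaching (3,1)), 2× right (reaching (3,3)), 2× down (reaching (5,3)), right to (5,4) — 7 moves in all.
Check: all required cells visited.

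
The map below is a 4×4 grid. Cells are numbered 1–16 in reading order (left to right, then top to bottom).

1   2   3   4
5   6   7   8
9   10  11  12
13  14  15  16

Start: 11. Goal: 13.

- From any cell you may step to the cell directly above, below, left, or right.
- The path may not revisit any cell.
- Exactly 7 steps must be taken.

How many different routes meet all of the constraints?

Need simple routes of exactly 7 moves from 11 to 13 (Manhattan distance 3, so 2 moves are spent on a detour and 2 undoing it).
Branch systematically from the start, pruning whenever the remaining move budget drops below the Manhattan distance to 13 or differs from it in parity. Grouping the completions by first move — via 7: 7; via 15: 1; via 10: 1; via 12: 4 — and summing: 7 + 1 + 1 + 4 = 13.
That gives 13 routes.

13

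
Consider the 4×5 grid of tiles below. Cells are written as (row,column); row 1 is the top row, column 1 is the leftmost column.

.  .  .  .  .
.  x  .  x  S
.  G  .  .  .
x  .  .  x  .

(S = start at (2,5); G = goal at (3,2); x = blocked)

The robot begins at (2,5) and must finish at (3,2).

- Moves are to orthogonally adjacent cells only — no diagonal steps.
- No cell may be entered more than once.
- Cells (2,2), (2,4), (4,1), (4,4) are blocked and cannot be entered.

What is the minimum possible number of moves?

The Manhattan distance from (2,5) to (3,2) is |2−3| + |5−2| = 4, so at least 4 moves are needed.
A route of 4 moves achieves this: (2,5) → (3,5) → (3,4) → (3,3) → (3,2).
Since 4 matches the lower bound, it is optimal.

4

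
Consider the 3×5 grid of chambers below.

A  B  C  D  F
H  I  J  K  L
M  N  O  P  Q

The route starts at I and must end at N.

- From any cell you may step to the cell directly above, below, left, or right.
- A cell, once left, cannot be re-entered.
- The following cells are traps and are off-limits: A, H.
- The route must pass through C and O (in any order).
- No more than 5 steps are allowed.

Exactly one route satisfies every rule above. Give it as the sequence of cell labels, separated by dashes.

I - B - C - J - O - N

Any route must reach C and O and still end at N within 5 moves, so the order of the required stops is forced.
Route from I: up 1 to B, right 1 to C, down 2 to O, left 1 to N — 5 moves in all.
Check: all required cells visited; 5 ≤ 5 moves.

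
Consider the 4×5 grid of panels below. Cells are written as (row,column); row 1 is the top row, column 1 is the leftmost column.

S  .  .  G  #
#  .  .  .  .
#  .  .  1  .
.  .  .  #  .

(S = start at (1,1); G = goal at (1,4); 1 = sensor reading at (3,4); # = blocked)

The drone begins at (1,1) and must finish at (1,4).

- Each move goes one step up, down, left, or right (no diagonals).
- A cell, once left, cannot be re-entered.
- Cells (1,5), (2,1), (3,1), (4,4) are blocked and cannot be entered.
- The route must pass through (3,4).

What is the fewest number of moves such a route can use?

7

Any route passes through (3,4) somewhere between (1,1) and (1,4). Summing Manhattan distances along the two legs ((1,1) → (3,4) → (1,4)) gives a lower bound of 5 + 2 = 7 moves.
A route of 7 moves achieves this: (1,1) → (1,2) → (2,2) → (3,2) → (3,3) → (3,4) → (2,4) → (1,4).
Since 7 matches the lower bound, it is optimal.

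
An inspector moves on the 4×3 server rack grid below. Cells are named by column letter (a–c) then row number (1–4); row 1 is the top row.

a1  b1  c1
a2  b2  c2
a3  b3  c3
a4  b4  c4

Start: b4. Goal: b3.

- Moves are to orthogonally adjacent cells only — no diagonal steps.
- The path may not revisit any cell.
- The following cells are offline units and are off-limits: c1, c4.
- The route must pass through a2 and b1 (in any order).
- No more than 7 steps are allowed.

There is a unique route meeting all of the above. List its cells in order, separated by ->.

b4 -> a4 -> a3 -> a2 -> a1 -> b1 -> b2 -> b3

The budget equals the shortest possible length, so every move has to be on a shortest route through the required cells.
Route from b4: left 1 to a4, up 3 to a1, right 1 to b1, down 2 to b3 — 7 moves in all.
Check: all required cells visited; 7 ≤ 7 moves.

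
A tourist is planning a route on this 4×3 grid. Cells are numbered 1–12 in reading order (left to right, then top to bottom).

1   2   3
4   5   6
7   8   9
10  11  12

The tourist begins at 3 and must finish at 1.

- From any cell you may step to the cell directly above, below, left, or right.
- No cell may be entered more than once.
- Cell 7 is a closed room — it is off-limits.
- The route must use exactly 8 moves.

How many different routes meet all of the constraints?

2

Need simple routes of exactly 8 moves from 3 to 1 (Manhattan distance 2, so 3 moves are spent on a detour and 3 undoing it).
Enumerating: 3 6 9 12 11 8 5 2 1 | 3 6 9 12 11 8 5 4 1.
That gives 2 routes.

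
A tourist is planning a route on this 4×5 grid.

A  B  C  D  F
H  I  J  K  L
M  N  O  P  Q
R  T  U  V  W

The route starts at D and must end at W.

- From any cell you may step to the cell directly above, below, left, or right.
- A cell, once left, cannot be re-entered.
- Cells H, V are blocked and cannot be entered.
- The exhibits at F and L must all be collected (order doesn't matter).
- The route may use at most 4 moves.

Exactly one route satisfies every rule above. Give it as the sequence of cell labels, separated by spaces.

D F L Q W

The budget equals the shortest possible length, so every move has to be on a shortest route through the required cells.
Route from D: right to F, 3× down (reaching W) — 4 moves in all.
Check: all required cells visited; 4 ≤ 4 moves.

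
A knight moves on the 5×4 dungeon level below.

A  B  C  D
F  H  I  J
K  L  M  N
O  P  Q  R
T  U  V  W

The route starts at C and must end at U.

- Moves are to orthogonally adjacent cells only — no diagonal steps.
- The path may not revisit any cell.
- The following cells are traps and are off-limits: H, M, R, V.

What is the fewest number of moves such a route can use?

7

The Manhattan distance from C to U is |1−5| + |3−2| = 5, so at least 5 moves are needed.
That bound ignores the blocked cells. Measuring each leg by the fewest moves that actually steer around them (C→U: 7) raises the lower bound to 7.
A route of 7 moves exists: C → B → A → F → K → O → T → U.
Since 7 matches that lower bound, it is optimal.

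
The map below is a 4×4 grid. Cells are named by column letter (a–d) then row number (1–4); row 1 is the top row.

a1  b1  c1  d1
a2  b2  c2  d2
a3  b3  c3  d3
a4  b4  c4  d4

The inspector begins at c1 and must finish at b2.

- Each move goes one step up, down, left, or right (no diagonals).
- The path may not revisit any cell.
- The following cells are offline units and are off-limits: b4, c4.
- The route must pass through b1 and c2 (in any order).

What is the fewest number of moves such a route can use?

Any route passes through b1 and c2 in some order between c1 and b2. Summing Manhattan distances along each leg and taking the cheapest ordering (c1 → c2 → b1 → b2) gives a lower bound of 1 + 2 + 1 = 4 moves.
The shortest route satisfying every rule uses 8 moves: c1 → c2 → c3 → b3 → a3 → a2 → a1 → b1 → b2.
The no-revisit rule (legs can't share cells) pushes the minimum above the 4-move bound; an exhaustive check rules out every length from 4 to 7 (on a 4-connected grid the length of any start-to-goal walk has the same parity as the Manhattan bound, so only lengths 4, 6, 8, … need checking), leaving 8 as the minimum.

8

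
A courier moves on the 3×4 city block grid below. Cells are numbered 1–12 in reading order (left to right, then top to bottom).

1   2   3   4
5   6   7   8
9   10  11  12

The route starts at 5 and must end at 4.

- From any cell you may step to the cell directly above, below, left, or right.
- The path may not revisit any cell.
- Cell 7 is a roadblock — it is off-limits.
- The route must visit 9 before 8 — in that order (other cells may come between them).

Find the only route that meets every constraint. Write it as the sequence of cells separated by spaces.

The waypoints must appear in the order 9, 8, with no cell reused.
Route from 5: down 1 to 9, right 3 to 12, up 2 to 4 — 6 moves in all.
Check: order respected (9 at step 1, 8 at step 5).

5 9 10 11 12 8 4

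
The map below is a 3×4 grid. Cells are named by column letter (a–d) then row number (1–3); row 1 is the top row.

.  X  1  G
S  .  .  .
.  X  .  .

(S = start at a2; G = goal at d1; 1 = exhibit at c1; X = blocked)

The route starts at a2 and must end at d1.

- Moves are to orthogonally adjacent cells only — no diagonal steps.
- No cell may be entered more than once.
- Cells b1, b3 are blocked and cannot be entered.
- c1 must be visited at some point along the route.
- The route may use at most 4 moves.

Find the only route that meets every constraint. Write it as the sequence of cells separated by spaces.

The budget equals the shortest possible length, so every move has to be on a shortest route through the required cells.
Route from a2: 2× right (reaching c2), up to c1, right to d1 — 4 moves in all.
Check: all required cells visited; 4 ≤ 4 moves.

a2 b2 c2 c1 d1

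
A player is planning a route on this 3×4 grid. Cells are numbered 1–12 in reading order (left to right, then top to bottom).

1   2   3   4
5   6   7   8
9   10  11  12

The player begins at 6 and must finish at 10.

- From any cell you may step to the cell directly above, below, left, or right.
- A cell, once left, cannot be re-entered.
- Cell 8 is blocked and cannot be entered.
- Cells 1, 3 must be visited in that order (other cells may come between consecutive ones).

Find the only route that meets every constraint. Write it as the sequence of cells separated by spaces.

6 5 1 2 3 7 11 10

The waypoints must appear in the order 1, 3, with no cell reused.
Route from 6: left to 5, up to 1, 2× right (reaching 3), 2× down (reaching 11), left to 10 — 7 moves in all.
Check: order respected (1 at step 2, 3 at step 4).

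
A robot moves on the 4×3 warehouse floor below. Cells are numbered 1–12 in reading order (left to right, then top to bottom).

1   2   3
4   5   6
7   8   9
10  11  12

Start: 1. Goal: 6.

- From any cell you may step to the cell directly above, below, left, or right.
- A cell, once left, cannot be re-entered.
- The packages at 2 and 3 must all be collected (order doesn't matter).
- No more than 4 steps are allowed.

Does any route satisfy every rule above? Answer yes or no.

yes

One route that works: 1 → 2 → 3 → 6.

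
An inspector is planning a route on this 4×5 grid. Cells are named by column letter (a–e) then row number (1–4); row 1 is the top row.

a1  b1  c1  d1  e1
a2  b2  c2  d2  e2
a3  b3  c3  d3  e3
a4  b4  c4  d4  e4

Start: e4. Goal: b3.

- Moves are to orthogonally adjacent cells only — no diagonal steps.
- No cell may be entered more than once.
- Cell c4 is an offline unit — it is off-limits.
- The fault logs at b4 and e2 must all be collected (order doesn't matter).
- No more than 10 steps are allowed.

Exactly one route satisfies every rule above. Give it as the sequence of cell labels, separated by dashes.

Any route must reach b4 and e2 and still end at b3 within 10 moves, so the order of the required stops is forced.
Route from e4: 2× up (reaching e2), 4× left (reaching a2), 2× down (reaching a4), right to b4, up to b3 — 10 moves in all.
Check: all required cells visited; 10 ≤ 10 moves.

e4 - e3 - e2 - d2 - c2 - b2 - a2 - a3 - a4 - b4 - b3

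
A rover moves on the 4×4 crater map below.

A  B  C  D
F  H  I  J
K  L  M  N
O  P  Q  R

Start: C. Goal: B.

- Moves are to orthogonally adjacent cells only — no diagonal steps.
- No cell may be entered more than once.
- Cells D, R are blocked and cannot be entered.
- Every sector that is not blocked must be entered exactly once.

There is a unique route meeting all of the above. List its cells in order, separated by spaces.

C I J N M Q P O K L H F A B

Need to visit all 14 open cells exactly once, starting at C and ending at B.
Route from C: down 1 to I, right 1 to J, down 1 to N, left 1 to M, down 1 to Q, left 2 to O, up 1 to K, right 1 to L, up 1 to H, left 1 to F, up 1 to A, right 1 to B — 13 moves in all.
Check: all 14 open cells covered.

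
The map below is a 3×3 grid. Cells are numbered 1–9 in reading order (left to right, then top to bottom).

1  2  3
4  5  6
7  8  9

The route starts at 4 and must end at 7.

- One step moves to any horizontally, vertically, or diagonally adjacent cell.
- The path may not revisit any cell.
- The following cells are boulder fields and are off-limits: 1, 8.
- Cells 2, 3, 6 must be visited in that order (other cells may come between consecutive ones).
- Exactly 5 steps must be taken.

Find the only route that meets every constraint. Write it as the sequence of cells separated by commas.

4, 2, 3, 6, 5, 7

The waypoints must appear in the order 2, 3, 6, with no cell reused.
Route from 4: up-right 1 to 2, right 1 to 3, down 1 to 6, left 1 to 5, down-left 1 to 7 — 5 moves in all.
Check: order respected (2 at step 1, 3 at step 2, 6 at step 3); 5 moves as required.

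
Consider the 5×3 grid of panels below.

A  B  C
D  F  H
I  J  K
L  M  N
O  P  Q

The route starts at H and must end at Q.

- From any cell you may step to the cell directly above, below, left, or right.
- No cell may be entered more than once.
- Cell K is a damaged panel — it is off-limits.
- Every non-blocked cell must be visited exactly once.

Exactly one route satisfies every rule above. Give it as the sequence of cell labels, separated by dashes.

Need to visit all 14 open cells exactly once, starting at H and ending at Q.
Cell N has only two open neighbours (Q and M), so the path must pass straight through it: one of those is the cell it's entered from and the other is where it exits.
Route from H: up 1 to C, left 2 to A, down 1 to D, right 1 to F, down 1 to J, left 1 to I, down 2 to O, right 1 to P, up 1 to M, right 1 to N, down 1 to Q — 13 moves in all.
Check: all 14 open cells covered.

H - C - B - A - D - F - J - I - L - O - P - M - N - Q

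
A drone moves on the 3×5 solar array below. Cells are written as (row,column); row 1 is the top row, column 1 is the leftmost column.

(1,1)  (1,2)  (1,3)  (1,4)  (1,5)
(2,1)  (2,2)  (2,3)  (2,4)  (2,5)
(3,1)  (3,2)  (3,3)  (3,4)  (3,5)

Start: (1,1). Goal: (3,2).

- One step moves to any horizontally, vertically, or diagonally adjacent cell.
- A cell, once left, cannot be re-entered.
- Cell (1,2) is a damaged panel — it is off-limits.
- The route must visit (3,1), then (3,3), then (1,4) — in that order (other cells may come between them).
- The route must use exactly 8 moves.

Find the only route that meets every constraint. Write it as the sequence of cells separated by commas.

(1,1), (2,1), (3,1), (2,2), (3,3), (2,4), (1,4), (2,3), (3,2)

The waypoints must appear in the order (3,1), (3,3), (1,4), with no cell reused.
Route from (1,1): 2× down (reaching (3,1)), up-right to (2,2), down-right to (3,3), up-right to (2,4), up to (1,4), 2× down-left (reaching (3,2)) — 8 moves in all.
Check: order respected ((3,1) at step 2, (3,3) at step 4, (1,4) at step 6); 8 moves as required.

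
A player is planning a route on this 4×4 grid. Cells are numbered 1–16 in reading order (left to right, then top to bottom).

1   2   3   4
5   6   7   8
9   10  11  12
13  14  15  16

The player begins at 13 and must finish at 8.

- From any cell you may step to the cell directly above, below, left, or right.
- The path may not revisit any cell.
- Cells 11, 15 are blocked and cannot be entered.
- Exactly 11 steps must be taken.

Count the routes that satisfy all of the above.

Need simple routes of exactly 11 moves from 13 to 8 (Manhattan distance 5, so 3 moves are spent on a detour and 3 undoing it).
Enumerating: 13 14 10 9 5 1 2 6 7 3 4 8.
That gives 1 route.

1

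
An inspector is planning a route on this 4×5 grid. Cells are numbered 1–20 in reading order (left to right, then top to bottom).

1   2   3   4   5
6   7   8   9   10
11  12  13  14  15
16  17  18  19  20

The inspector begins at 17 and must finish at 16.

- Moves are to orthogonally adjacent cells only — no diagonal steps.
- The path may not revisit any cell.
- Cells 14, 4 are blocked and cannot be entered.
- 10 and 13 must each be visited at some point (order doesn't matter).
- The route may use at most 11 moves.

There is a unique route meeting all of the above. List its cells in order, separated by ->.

17 -> 18 -> 19 -> 20 -> 15 -> 10 -> 9 -> 8 -> 13 -> 12 -> 11 -> 16

The 11-move cap with required stops at 10, 13 leaves no slack for detours.
Route from 17: right 3 to 20, up 2 to 10, left 2 to 8, down 1 to 13, left 2 to 11, down 1 to 16 — 11 moves in all.
Check: all required cells visited; 11 ≤ 11 moves.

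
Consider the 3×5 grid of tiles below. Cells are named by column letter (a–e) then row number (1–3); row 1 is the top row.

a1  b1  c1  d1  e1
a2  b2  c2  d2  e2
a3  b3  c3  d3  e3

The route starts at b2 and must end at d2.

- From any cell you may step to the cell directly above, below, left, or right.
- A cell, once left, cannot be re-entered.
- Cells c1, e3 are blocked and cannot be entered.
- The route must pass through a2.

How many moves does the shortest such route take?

6

Any route passes through a2 somewhere between b2 and d2. Summing Manhattan distances along the two legs (b2 → a2 → d2) gives a lower bound of 1 + 3 = 4 moves.
The shortest route satisfying every rule uses 6 moves: b2 → a2 → a3 → b3 → c3 → c2 → d2.
The bound of 4 isn't tight here; checking systematically, no route of length 4 through 5 satisfies every constraint, so 6 is the minimum.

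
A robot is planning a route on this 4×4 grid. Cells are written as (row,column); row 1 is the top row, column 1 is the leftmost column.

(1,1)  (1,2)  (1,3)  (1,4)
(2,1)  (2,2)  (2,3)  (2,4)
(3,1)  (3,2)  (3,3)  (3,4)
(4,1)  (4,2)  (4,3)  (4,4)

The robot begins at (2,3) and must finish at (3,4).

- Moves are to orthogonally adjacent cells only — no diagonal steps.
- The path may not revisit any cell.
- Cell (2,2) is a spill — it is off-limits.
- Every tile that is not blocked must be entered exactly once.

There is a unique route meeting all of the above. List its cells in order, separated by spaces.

(2,3) (2,4) (1,4) (1,3) (1,2) (1,1) (2,1) (3,1) (4,1) (4,2) (3,2) (3,3) (4,3) (4,4) (3,4)

Need to visit all 15 open cells exactly once, starting at (2,3) and ending at (3,4).
Cell (2,1) has only two open neighbours ((1,1) and (3,1)), so the path must pass straight through it: one of those is the cell it's entered from and the other is where it exits.
Route from (2,3): right 1 to (2,4), up 1 to (1,4), left 3 to (1,1), down 3 to (4,1), right 1 to (4,2), up 1 to (3,2), right 1 to (3,3), down 1 to (4,3), right 1 to (4,4), up 1 to (3,4) — 14 moves in all.
Check: all 15 open cells covered.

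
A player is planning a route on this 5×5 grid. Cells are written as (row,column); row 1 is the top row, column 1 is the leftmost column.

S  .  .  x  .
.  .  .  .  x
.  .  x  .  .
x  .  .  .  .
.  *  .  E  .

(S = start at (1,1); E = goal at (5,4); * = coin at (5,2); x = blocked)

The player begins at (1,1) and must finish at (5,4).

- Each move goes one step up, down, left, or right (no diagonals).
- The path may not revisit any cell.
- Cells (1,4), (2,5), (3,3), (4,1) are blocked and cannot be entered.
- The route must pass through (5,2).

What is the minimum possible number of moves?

7

Any route passes through (5,2) somewhere between (1,1) and (5,4). Summing Manhattan distances along the two legs ((1,1) → (5,2) → (5,4)) gives a lower bound of 5 + 2 = 7 moves.
A route of 7 moves achieves this: (1,1) → (2,1) → (3,1) → (3,2) → (4,2) → (5,2) → (5,3) → (5,4).
Since 7 matches the lower bound, it is optimal.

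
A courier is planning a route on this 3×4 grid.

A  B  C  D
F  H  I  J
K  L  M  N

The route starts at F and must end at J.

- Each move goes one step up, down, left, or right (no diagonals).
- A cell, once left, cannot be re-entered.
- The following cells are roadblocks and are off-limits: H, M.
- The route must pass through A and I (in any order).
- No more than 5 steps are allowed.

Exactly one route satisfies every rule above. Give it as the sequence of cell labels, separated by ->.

F -> A -> B -> C -> I -> J

Any route must reach A and I and still end at J within 5 moves, so the order of the required stops is forced.
Route from F: up 1 to A, right 2 to C, down 1 to I, right 1 to J — 5 moves in all.
Check: all required cells visited; 5 ≤ 5 moves.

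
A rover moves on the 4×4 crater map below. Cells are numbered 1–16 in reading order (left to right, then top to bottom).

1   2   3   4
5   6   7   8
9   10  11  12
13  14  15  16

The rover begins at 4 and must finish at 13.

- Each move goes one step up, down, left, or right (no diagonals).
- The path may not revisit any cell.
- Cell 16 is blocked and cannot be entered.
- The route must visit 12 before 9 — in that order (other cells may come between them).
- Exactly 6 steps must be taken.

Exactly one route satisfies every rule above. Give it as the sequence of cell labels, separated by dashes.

The waypoints must appear in the order 12, 9, with no cell reused.
Route from 4: 2× down (reaching 12), 3× left (reaching 9), down to 13 — 6 moves in all.
Check: order respected (12 at step 2, 9 at step 5); 6 moves as required.

4 - 8 - 12 - 11 - 10 - 9 - 13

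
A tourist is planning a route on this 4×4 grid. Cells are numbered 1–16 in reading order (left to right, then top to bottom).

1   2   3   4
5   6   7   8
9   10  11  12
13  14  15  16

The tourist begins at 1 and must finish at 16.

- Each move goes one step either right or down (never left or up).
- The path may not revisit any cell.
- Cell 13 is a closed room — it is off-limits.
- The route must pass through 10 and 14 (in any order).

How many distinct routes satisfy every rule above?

A right/down-only route from 1 to 16 makes exactly 3 down-moves and 3 right-moves in some order.
With no other constraints that would be C(6,3) = 20 routes.
A monotone route can only reach the required cells in the order 10, 14, so split there and multiply the segment counts (each segment already excludes blocked cells): 1→10: 3; 10→14: 1; 14→16: 1; product = 3.
That gives 3 routes.

3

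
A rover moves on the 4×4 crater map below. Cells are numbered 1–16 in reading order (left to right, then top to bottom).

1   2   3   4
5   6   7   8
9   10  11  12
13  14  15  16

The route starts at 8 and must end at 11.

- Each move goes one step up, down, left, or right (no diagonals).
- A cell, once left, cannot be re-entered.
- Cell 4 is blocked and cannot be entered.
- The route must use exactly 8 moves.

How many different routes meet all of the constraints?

Need simple routes of exactly 8 moves from 8 to 11 (Manhattan distance 2, so 3 moves are spent on a detour and 3 undoing it).
Branch systematically from the start, pruning whenever the remaining move budget drops below the Manhattan distance to 11 or differs from it in parity. Grouping the completions by first move — via 12: 2; via 7: 10 — and summing: 2 + 10 = 12.
That gives 12 routes.

12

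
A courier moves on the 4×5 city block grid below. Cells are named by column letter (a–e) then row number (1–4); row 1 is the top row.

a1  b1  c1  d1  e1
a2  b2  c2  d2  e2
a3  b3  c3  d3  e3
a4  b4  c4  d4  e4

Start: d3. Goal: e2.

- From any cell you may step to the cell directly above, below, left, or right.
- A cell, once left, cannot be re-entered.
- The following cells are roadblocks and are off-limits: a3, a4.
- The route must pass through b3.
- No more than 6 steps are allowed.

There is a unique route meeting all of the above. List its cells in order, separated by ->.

Any route must reach b3 and still end at e2 within 6 moves, so the order of the required stops is forced.
Route from d3: 2× left (reaching b3), up to b2, 3× right (reaching e2) — 6 moves in all.
Check: all required cells visited; 6 ≤ 6 moves.

d3 -> c3 -> b3 -> b2 -> c2 -> d2 -> e2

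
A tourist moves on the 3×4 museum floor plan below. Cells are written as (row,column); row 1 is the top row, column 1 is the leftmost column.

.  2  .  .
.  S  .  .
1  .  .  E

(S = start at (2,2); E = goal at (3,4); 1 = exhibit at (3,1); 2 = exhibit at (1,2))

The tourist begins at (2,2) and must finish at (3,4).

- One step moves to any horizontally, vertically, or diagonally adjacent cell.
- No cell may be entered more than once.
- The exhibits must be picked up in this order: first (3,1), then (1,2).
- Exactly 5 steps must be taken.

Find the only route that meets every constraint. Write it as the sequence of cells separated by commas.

The waypoints must appear in the order (3,1), (1,2), with no cell reused.
Route from (2,2): down-left to (3,1), up to (2,1), up-right to (1,2), 2× down-right (reaching (3,4)) — 5 moves in all.
Check: order respected (1 at step 1, 2 at step 3); 5 moves as required.

(2,2), (3,1), (2,1), (1,2), (2,3), (3,4)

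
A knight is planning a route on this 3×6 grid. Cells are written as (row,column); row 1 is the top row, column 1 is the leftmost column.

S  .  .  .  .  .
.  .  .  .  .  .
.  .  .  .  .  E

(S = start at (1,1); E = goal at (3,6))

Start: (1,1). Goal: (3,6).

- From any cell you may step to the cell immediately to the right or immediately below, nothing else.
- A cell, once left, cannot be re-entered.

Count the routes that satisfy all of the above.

A right/down-only route from (1,1) to (3,6) makes exactly 2 down-moves and 5 right-moves in some order.
With no other constraints that would be C(7,2) = 21 routes.
That gives 21 routes.

21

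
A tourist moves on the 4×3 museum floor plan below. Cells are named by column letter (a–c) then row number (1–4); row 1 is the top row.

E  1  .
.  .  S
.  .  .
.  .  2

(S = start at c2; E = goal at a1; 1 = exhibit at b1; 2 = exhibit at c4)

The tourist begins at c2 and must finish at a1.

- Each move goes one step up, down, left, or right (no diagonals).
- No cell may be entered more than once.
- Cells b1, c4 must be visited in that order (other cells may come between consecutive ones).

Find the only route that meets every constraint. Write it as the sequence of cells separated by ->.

The waypoints must appear in the order b1, c4, with no cell reused.
Route from c2: up to c1, left to b1, 2× down (reaching b3), right to c3, down to c4, 2× left (reaching a4), 3× up (reaching a1) — 11 moves in all.
Check: order respected (1 at step 2, 2 at step 6).

c2 -> c1 -> b1 -> b2 -> b3 -> c3 -> c4 -> b4 -> a4 -> a3 -> a2 -> a1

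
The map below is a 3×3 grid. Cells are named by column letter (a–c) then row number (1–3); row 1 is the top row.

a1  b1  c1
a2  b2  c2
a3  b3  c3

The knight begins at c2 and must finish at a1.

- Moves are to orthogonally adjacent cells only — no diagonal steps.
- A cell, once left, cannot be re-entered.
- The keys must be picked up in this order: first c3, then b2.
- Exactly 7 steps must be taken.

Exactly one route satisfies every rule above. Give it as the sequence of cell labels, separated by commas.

The waypoints must appear in the order c3, b2, with no cell reused.
Route from c2: down 1 to c3, left 2 to a3, up 1 to a2, right 1 to b2, up 1 to b1, left 1 to a1 — 7 moves in all.
Check: order respected (c3 at step 1, b2 at step 5); 7 moves as required.

c2, c3, b3, a3, a2, b2, b1, a1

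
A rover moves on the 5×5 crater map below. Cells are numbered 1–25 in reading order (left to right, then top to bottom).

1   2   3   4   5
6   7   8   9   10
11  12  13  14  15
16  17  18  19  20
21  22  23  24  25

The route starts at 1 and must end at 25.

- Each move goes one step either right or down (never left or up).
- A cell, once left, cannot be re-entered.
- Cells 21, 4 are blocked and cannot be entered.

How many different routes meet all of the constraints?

64

A right/down-only route from 1 to 25 makes exactly 4 down-moves and 4 right-moves in some order.
With no other constraints that would be C(8,4) = 70 routes.
Subtract routes through each blocked cell (inclusion–exclusion for overlaps): − through 4: 5 − through 21: 1 → 64.
That gives 64 routes.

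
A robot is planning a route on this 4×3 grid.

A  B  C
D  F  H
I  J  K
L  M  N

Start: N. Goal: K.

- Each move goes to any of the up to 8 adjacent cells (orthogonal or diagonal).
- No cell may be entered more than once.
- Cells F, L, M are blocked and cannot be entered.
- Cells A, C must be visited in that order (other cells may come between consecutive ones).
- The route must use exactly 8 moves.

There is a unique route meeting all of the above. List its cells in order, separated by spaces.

The waypoints must appear in the order A, C, with no cell reused.
Route from N: up-left 1 to J, left 1 to I, up 2 to A, right 2 to C, down 2 to K — 8 moves in all.
Check: order respected (A at step 4, C at step 6); 8 moves as required.

N J I D A B C H K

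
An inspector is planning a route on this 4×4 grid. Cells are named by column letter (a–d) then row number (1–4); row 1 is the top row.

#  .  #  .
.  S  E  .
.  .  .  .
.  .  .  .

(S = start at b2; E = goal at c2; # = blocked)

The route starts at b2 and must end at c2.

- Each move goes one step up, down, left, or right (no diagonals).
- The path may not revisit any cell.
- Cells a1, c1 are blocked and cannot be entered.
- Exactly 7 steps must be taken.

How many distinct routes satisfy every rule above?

9

Need simple routes of exactly 7 moves from b2 to c2 (Manhattan distance 1, so 3 moves are spent on a detour and 3 undoing it).
Branch systematically from the start, pruning whenever the remaining move budget drops below the Manhattan distance to c2 or differs from it in parity. Grouping the completions by first move — via b3: 5; via a2: 4 (no valid completion starts via b1 and c2) — and summing: 5 + 4 = 9.
That gives 9 routes.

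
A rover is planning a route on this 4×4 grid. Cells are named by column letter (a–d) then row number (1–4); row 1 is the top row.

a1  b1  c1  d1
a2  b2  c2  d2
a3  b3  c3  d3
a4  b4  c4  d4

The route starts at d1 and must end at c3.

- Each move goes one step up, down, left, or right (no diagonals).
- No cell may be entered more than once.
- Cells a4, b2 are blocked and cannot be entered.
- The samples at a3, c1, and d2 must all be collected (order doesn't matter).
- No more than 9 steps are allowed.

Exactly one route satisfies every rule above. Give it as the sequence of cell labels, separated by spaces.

d1 d2 c2 c1 b1 a1 a2 a3 b3 c3

Any route must reach a3, c1, and d2 and still end at c3 within 9 moves, so the order of the required stops is forced.
Route from d1: down to d2, left to c2, up to c1, 2× left (reaching a1), 2× down (reaching a3), 2× right (reaching c3) — 9 moves in all.
Check: all required cells visited; 9 ≤ 9 moves.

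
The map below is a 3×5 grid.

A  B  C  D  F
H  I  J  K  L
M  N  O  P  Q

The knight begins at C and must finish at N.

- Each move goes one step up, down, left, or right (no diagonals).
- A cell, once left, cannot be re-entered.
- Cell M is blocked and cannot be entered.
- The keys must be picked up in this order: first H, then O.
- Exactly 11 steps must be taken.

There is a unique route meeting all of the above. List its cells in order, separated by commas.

C, B, A, H, I, J, K, L, Q, P, O, N

The waypoints must appear in the order H, O, with no cell reused.
Route from C: left 2 to A, down 1 to H, right 4 to L, down 1 to Q, left 3 to N — 11 moves in all.
Check: order respected (H at step 3, O at step 10); 11 moves as required.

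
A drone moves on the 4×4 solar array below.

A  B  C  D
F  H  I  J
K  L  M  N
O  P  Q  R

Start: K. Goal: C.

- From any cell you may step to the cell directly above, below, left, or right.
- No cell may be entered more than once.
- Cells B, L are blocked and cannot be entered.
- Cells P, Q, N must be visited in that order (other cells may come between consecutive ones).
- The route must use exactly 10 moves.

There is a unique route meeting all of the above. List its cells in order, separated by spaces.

K O P Q R N M I J D C

The waypoints must appear in the order P, Q, N, with no cell reused.
Route from K: down to O, 3× right (reaching R), up to N, left to M, up to I, right to J, up to D, left to C — 10 moves in all.
Check: order respected (P at step 2, Q at step 3, N at step 5); 10 moves as required.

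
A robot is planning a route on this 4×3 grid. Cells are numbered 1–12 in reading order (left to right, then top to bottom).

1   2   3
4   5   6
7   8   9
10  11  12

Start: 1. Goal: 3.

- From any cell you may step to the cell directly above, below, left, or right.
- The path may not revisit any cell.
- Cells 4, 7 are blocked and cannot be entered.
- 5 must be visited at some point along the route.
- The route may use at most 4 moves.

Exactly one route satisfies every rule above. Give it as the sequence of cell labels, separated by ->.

The 4-move cap with required stops at 5 leaves no slack for detours.
Route from 1: right to 2, down to 5, right to 6, up to 3 — 4 moves in all.
Check: all required cells visited; 4 ≤ 4 moves.

1 -> 2 -> 5 -> 6 -> 3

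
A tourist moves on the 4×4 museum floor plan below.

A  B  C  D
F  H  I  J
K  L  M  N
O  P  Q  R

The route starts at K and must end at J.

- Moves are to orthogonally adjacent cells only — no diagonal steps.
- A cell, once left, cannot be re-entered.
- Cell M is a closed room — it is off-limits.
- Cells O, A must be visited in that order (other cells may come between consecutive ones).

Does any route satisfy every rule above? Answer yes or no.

One route that works: K → O → P → L → H → F → A → B → C → I → J.

yes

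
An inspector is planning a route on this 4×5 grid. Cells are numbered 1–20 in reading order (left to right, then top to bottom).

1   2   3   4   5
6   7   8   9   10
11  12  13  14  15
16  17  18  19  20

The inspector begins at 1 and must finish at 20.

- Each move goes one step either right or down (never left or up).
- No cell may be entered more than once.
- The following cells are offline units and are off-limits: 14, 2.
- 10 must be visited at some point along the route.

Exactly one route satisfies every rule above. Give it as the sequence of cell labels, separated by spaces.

Moves only go right or down, so the column and row indices never decrease.
Route from 1: down 1 to 6, right 4 to 10, down 2 to 20 — 7 moves in all.
Check: all required cells visited.

1 6 7 8 9 10 15 20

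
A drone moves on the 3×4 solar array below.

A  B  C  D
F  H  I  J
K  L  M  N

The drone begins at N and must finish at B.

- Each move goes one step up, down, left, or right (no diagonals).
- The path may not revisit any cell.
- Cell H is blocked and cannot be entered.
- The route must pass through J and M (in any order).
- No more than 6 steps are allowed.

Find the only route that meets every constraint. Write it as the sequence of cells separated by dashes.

N - M - I - J - D - C - B

The budget equals the shortest possible length, so every move has to be on a shortest route through the required cells.
Route from N: left 1 to M, up 1 to I, right 1 to J, up 1 to D, left 2 to B — 6 moves in all.
Check: all required cells visited; 6 ≤ 6 moves.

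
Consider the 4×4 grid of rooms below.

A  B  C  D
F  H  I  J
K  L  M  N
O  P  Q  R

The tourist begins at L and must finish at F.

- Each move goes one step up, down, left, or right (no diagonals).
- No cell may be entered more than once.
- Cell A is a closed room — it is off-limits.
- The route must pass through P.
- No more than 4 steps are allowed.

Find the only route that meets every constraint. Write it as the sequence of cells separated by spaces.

Any route must reach P and still end at F within 4 moves, so the order of the required stops is forced.
Route from L: down 1 to P, left 1 to O, up 2 to F — 4 moves in all.
Check: all required cells visited; 4 ≤ 4 moves.

L P O K F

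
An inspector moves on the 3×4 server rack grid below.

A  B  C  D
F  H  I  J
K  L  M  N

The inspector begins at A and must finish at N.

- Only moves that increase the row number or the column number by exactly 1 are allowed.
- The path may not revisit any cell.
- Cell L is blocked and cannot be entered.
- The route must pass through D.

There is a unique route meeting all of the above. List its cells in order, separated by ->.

A -> B -> C -> D -> J -> N

Moves only go right or down, so the column and row indices never decrease.
Route from A: right 3 to D, down 2 to N — 5 moves in all.
Check: all required cells visited.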